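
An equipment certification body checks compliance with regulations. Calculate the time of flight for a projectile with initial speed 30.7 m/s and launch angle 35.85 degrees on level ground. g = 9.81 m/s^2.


T = 2*v*sin(theta)/g
sin(theta) = sin(35.85 deg) = 0.5857
T = 2*30.7*0.5857 / 9.81
T = 35.9598 / 9.81 = 3.6656 s

3.6656 s


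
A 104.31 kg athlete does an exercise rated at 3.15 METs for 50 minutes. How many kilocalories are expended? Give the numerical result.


kcal = MET * mass * time_hr
Convert time: 50 min = 0.8333 hr
kcal = 3.15 * 104.31 * 0.8333
kcal = 273.8138 kcal

273.8138 kcal


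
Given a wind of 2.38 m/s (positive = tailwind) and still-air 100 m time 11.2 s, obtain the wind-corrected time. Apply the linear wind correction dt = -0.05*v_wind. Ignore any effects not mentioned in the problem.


dt = -0.05 * v_wind = -0.05 * 2.38 = -0.119 s
t_corrected = t_still + dt = 11.2 + (-0.119)
t_corrected = 11.081 s

11.081 s


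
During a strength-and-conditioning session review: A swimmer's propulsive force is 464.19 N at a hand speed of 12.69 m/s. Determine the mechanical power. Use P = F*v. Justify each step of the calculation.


P = F * v
P = 464.19 * 12.69
P = 5890.5711 W

5890.5711 W


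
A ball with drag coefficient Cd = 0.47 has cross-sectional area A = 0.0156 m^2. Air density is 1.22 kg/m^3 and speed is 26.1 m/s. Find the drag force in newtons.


Fd = 0.5 * Cd * rho * A * v^2
Fd = 0.5 * 0.47 * 1.22 * 0.0156 * 26.1^2
v^2 = 681.21
Fd = 0.5 * 0.47 * 1.22 * 0.0156 * 681.21 = 3.0467 N

3.0467 N


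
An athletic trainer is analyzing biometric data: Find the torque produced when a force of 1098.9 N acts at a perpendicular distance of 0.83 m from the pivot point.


tau = F * d
tau = 1098.9 * 0.83
tau = 912.087 N*m

912.087 N*m


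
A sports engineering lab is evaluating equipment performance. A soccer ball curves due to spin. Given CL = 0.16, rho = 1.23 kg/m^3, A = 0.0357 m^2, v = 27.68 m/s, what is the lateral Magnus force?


FM = 0.5 * CL * rho * A * v^2
FM = 0.5 * 0.16 * 1.23 * 0.0357 * 27.68^2
v^2 = 766.1824
FM = 0.5 * 0.16 * 1.23 * 0.0357 * 766.1824 = 2.6915 N

2.6915 N


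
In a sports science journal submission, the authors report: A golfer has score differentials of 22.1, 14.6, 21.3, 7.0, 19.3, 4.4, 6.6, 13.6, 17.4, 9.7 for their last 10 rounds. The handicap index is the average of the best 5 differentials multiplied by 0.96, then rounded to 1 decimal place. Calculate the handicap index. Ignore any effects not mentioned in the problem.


All differentials: 22.1, 14.6, 21.3, 7.0, 19.3, 4.4, 6.6, 13.6, 17.4, 9.7
Sorted: 4.4, 6.6, 7.0, 9.7, 13.6, 14.6, 17.4, 19.3, 21.3, 22.1
Best 5: 4.4, 6.6, 7.0, 9.7, 13.6
Average of best = 41.3 / 5 = 8.26
Raw index = 8.26 * 0.96 = 7.9296
Handicap index = round(7.9296, 1) = 7.9

7.9


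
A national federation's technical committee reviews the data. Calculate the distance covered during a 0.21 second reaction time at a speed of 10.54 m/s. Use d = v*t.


d = v * t
d = 10.54 * 0.21
d = 2.2134 m

2.2134 m


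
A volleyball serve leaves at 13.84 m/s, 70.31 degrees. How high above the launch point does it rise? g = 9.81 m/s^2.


H = (v*sin(theta))^2 / (2*g)
vy = v*sin(theta) = 13.84 * sin(70.31 deg) = 13.0308 m/s
H = vy^2 / (2*g) = 169.8009 / (2*9.81)
H = 169.8009 / 19.62 = 8.6545 m

8.6545 m


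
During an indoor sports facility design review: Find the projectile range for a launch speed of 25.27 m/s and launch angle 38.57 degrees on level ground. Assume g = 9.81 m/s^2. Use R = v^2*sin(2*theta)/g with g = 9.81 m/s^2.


R = v^2 * sin(2*theta) / g
Convert angle to radians: theta = 38.57 deg = 0.6732 rad
sin(2*theta) = sin(1.3463) = 0.9749
R = 25.27^2 * 0.9749 / 9.81
R = 638.5729 * 0.9749 / 9.81 = 63.4613 m

63.4613 m


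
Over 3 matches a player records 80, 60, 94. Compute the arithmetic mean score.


Average = sum / n
Sum = 234
Average = 234 / 3 = 78

78


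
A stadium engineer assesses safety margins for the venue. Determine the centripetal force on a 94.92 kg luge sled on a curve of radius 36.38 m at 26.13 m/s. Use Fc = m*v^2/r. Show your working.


Fc = m * v^2 / r
v^2 = 26.13^2 = 682.7769
Fc = 94.92 * 682.7769 / 36.38
Fc = 64809.1833 / 36.38 = 1781.4509 N

1781.4509 N


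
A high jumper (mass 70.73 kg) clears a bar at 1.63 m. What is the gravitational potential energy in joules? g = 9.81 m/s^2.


PE = m * g * h
PE = 70.73 * 9.81 * 1.63
PE = 693.8613 * 1.63 = 1130.9939 J

1130.9939 J


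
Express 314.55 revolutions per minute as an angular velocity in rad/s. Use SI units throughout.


omega = RPM * 2 * pi / 60
omega = 314.55 * 2 * 3.14159 / 60
omega = 1976.3759 / 60 = 32.9396 rad/s

32.9396 rad/s


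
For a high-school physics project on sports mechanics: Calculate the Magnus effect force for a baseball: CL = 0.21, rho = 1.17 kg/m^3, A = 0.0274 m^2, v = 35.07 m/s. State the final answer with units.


FM = 0.5 * CL * rho * A * v^2
FM = 0.5 * 0.21 * 1.17 * 0.0274 * 35.07^2
v^2 = 1229.9049
FM = 0.5 * 0.21 * 1.17 * 0.0274 * 1229.9049 = 4.14 N

4.14 N


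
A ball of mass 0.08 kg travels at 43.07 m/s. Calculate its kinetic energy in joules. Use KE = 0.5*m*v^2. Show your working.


KE = 0.5 * m * v^2
KE = 0.5 * 0.08 * 43.07^2
KE = 0.5 * 0.08 * 1855.0249 = 74.201 J

74.201 J


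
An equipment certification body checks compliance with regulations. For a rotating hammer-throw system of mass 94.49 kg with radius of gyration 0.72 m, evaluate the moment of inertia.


I = m * k^2
I = 94.49 * 0.72^2
I = 94.49 * 0.5184 = 48.9836 kg*m^2

48.9836 kg*m^2


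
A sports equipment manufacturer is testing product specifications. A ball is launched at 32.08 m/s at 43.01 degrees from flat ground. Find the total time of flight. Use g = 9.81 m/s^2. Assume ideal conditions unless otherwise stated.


T = 2*v*sin(theta)/g
sin(theta) = sin(43.01 deg) = 0.6821
T = 2*32.08*0.6821 / 9.81
T = 43.7652 / 9.81 = 4.4613 s

4.4613 s


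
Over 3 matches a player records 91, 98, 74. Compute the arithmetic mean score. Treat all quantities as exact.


Average = sum / n
Sum = 263
Average = 263 / 3 = 87.6667

87.6667


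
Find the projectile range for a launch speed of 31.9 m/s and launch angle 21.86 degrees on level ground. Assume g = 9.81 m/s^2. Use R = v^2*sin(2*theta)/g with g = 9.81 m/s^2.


R = v^2 * sin(2*theta) / g
Convert angle to radians: theta = 21.86 deg = 0.3815 rad
sin(2*theta) = sin(0.7631) = 0.6911
R = 31.9^2 * 0.6911 / 9.81
R = 1017.61 * 0.6911 / 9.81 = 71.6927 m

71.6927 m


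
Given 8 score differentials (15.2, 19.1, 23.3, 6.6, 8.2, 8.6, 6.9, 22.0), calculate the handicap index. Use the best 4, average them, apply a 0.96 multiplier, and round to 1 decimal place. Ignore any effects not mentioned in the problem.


All differentials: 15.2, 19.1, 23.3, 6.6, 8.2, 8.6, 6.9, 22.0
Sorted: 6.6, 6.9, 8.2, 8.6, 15.2, 19.1, 22.0, 23.3
Best 4: 6.6, 6.9, 8.2, 8.6
Average of best = 30.3 / 4 = 7.575
Raw index = 7.575 * 0.96 = 7.272
Handicap index = round(7.272, 1) = 7.3

7.3


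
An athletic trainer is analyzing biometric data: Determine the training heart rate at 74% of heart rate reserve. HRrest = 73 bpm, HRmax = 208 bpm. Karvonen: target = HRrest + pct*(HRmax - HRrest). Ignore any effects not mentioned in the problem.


Target = HRrest + pct*(HRmax - HRrest)
Heart rate reserve = HRmax - HRrest = 208 - 73 = 135 bpm
Fraction = 74% = 0.74
Target = 73 + 0.74 * 135
Target = 73 + 99.9 = 172.9 bpm

172.9 bpm


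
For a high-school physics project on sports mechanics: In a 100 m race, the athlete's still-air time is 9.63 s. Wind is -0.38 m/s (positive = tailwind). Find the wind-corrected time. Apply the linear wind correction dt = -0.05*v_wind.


dt = -0.05 * v_wind = -0.05 * -0.38 = 0.019 s
t_corrected = t_still + dt = 9.63 + (0.019)
t_corrected = 9.649 s

9.649 s


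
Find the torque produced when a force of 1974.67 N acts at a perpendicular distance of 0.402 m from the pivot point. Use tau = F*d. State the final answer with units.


tau = F * d
tau = 1974.67 * 0.402
tau = 793.8173 N*m

793.8173 N*m


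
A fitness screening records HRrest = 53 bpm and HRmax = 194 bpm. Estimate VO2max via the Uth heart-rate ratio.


VO2max = 15.3 * HRmax / HRrest
VO2max = 15.3 * 194 / 53
VO2max = 2968.2 / 53 = 56.0038 mL/kg/min

56.0038 mL/kg/min


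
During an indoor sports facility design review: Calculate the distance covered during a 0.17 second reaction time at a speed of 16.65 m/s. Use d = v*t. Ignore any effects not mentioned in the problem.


d = v * t
d = 16.65 * 0.17
d = 2.8305 m

2.8305 m


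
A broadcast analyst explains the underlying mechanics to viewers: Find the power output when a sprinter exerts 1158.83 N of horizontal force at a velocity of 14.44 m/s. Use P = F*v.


P = F * v
P = 1158.83 * 14.44
P = 16733.5052 W

16733.5052 W


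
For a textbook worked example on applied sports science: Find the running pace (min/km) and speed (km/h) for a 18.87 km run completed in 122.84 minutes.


Pace = time / distance = 122.84 min / 18.87 km = 6.5098 min/km
Speed = distance / time_in_hours = 18.87 / 2.0473 hr
Speed = 9.2169 km/h

6.5098 min/km, 9.2169 km/h


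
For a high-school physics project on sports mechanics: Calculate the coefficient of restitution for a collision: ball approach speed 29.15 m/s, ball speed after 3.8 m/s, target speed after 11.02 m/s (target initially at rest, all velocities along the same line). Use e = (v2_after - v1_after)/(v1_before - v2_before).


e = (v2_after - v1_after) / (v1_before - v2_before)
Numerator = 11.02 - 3.8 = 7.22
Denominator = 29.15 - 0 = 29.15
e = 7.22 / 29.15 = 0.2477

0.2477


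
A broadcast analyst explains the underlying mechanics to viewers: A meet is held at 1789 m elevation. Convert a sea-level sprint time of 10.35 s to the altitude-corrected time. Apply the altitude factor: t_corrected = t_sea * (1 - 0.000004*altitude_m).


Correction factor = 1 - 0.000004 * 1789 = 0.992844
t_corrected = t_sea * factor = 10.35 * 0.992844
t_corrected = 10.2759 s

10.2759 s


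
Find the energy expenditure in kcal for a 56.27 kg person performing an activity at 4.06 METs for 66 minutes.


kcal = MET * mass * time_hr
Convert time: 66 min = 1.1 hr
kcal = 4.06 * 56.27 * 1.1
kcal = 251.3018 kcal

251.3018 kcal


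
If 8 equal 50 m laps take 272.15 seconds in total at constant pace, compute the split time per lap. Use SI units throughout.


Split time = total_time / n_laps = 272.15 / 8
Split time = 34.0187 s per lap

34.0187 s


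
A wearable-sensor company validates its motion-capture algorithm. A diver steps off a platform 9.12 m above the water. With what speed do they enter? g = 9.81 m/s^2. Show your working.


v = sqrt(2 * g * h)
v = sqrt(2 * 9.81 * 9.12)
v = sqrt(178.9344) = 13.3766 m/s

13.3766 m/s


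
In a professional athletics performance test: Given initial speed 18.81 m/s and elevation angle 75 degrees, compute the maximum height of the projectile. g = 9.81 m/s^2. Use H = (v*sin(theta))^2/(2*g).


H = (v*sin(theta))^2 / (2*g)
vy = v*sin(theta) = 18.81 * sin(75 deg) = 18.1691 m/s
H = vy^2 / (2*g) = 330.1149 / (2*9.81)
H = 330.1149 / 19.62 = 16.8254 m

16.8254 m


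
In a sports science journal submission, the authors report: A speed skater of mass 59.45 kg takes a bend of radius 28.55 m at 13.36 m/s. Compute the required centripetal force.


Fc = m * v^2 / r
v^2 = 13.36^2 = 178.4896
Fc = 59.45 * 178.4896 / 28.55
Fc = 10611.2067 / 28.55 = 371.671 N

371.671 N


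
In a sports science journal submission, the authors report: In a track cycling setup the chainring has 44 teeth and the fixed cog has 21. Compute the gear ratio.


GR = front_teeth / rear_teeth
GR = 44 / 21
GR = 2.0952

2.0952


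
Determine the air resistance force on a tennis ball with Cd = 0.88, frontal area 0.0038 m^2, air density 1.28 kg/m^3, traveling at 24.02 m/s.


Fd = 0.5 * Cd * rho * A * v^2
Fd = 0.5 * 0.88 * 1.28 * 0.0038 * 24.02^2
v^2 = 576.9604
Fd = 0.5 * 0.88 * 1.28 * 0.0038 * 576.9604 = 1.2348 N

1.2348 N


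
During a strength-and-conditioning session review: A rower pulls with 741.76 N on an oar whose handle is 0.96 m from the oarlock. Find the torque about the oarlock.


tau = F * d
tau = 741.76 * 0.96
tau = 712.0896 N*m

712.0896 N*m


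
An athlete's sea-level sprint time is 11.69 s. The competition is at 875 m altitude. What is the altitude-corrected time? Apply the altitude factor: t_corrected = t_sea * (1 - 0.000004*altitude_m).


Correction factor = 1 - 0.000004 * 875 = 0.9965
t_corrected = t_sea * factor = 11.69 * 0.9965
t_corrected = 11.6491 s

11.6491 s


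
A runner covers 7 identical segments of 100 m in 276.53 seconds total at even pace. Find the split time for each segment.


Split time = total_time / n_laps = 276.53 / 7
Split time = 39.5043 s per lap

39.5043 s


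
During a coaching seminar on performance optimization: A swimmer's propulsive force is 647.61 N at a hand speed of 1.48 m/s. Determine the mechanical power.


P = F * v
P = 647.61 * 1.48
P = 958.4628 W

958.4628 W


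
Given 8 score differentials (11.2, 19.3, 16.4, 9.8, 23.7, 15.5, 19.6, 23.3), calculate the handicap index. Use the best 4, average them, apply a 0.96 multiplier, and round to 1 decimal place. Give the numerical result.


All differentials: 11.2, 19.3, 16.4, 9.8, 23.7, 15.5, 19.6, 23.3
Sorted: 9.8, 11.2, 15.5, 16.4, 19.3, 19.6, 23.3, 23.7
Best 4: 9.8, 11.2, 15.5, 16.4
Average of best = 52.9 / 4 = 13.225
Raw index = 13.225 * 0.96 = 12.696
Handicap index = round(12.696, 1) = 12.7

12.7


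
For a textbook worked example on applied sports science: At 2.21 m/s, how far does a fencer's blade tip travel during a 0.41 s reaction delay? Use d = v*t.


d = v * t
d = 2.21 * 0.41
d = 0.9061 m

0.9061 m


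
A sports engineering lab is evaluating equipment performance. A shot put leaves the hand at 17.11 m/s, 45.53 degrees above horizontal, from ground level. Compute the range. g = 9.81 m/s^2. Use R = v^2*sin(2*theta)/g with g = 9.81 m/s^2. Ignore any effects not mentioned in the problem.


R = v^2 * sin(2*theta) / g
Convert angle to radians: theta = 45.53 deg = 0.7946 rad
sin(2*theta) = sin(1.5893) = 0.9998
R = 17.11^2 * 0.9998 / 9.81
R = 292.7521 * 0.9998 / 9.81 = 29.8371 m

29.8371 m


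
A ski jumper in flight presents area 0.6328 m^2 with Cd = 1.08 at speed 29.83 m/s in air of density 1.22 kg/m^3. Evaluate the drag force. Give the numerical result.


Fd = 0.5 * Cd * rho * A * v^2
Fd = 0.5 * 1.08 * 1.22 * 0.6328 * 29.83^2
v^2 = 889.8289
Fd = 0.5 * 1.08 * 1.22 * 0.6328 * 889.8289 = 370.9596 N

370.9596 N


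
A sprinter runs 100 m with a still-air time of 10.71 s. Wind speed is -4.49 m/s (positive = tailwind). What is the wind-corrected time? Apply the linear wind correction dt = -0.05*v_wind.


dt = -0.05 * v_wind = -0.05 * -4.49 = 0.2245 s
t_corrected = t_still + dt = 10.71 + (0.2245)
t_corrected = 10.9345 s

10.9345 s


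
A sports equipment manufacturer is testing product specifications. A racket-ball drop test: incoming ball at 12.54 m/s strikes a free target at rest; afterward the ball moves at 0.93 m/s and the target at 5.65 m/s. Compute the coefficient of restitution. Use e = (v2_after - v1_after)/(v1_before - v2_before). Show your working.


e = (v2_after - v1_after) / (v1_before - v2_before)
Numerator = 5.65 - 0.93 = 4.72
Denominator = 12.54 - 0 = 12.54
e = 4.72 / 12.54 = 0.3764

0.3764


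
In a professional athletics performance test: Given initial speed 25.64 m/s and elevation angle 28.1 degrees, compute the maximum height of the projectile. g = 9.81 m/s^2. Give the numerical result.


H = (v*sin(theta))^2 / (2*g)
vy = v*sin(theta) = 25.64 * sin(28.1 deg) = 12.0767 m/s
H = vy^2 / (2*g) = 145.8478 / (2*9.81)
H = 145.8478 / 19.62 = 7.4336 m

7.4336 m


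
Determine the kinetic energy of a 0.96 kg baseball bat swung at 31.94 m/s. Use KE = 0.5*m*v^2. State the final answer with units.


KE = 0.5 * m * v^2
KE = 0.5 * 0.96 * 31.94^2
KE = 0.5 * 0.96 * 1020.1636 = 489.6785 J

489.6785 J


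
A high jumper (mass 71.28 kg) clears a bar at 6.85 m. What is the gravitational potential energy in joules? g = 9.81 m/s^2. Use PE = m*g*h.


PE = m * g * h
PE = 71.28 * 9.81 * 6.85
PE = 699.2568 * 6.85 = 4789.9091 J

4789.9091 J


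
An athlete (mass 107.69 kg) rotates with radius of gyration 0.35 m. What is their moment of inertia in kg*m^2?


I = m * k^2
I = 107.69 * 0.35^2
I = 107.69 * 0.1225 = 13.192 kg*m^2

13.192 kg*m^2


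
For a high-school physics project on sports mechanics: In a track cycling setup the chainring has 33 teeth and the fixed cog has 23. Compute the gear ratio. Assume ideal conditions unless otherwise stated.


GR = front_teeth / rear_teeth
GR = 33 / 23
GR = 1.4348

1.4348


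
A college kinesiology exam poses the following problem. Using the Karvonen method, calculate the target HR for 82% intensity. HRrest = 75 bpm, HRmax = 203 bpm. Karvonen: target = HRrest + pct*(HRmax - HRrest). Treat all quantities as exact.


Target = HRrest + pct*(HRmax - HRrest)
Heart rate reserve = HRmax - HRrest = 203 - 75 = 128 bpm
Fraction = 82% = 0.82
Target = 75 + 0.82 * 128
Target = 75 + 104.96 = 179.96 bpm

179.96 bpm


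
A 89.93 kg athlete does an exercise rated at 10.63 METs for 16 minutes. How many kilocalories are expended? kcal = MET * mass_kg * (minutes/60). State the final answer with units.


kcal = MET * mass * time_hr
Convert time: 16 min = 0.2667 hr
kcal = 10.63 * 89.93 * 0.2667
kcal = 254.9216 kcal

254.9216 kcal


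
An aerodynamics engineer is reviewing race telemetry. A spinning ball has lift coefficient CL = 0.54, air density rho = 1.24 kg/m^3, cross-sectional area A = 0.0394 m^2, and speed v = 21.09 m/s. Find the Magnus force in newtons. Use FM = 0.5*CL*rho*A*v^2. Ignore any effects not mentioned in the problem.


FM = 0.5 * CL * rho * A * v^2
FM = 0.5 * 0.54 * 1.24 * 0.0394 * 21.09^2
v^2 = 444.7881
FM = 0.5 * 0.54 * 1.24 * 0.0394 * 444.7881 = 5.8673 N

5.8673 N


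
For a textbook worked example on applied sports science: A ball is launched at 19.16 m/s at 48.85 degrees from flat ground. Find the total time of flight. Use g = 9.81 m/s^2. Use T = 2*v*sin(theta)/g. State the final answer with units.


T = 2*v*sin(theta)/g
sin(theta) = sin(48.85 deg) = 0.753
T = 2*19.16*0.753 / 9.81
T = 28.8546 / 9.81 = 2.9413 s

2.9413 s


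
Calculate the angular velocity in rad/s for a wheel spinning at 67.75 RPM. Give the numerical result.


omega = RPM * 2 * pi / 60
omega = 67.75 * 2 * 3.14159 / 60
omega = 425.6858 / 60 = 7.0948 rad/s

7.0948 rad/s


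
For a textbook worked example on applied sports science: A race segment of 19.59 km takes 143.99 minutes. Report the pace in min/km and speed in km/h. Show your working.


Pace = time / distance = 143.99 min / 19.59 km = 7.3502 min/km
Speed = distance / time_in_hours = 19.59 / 2.3998 hr
Speed = 8.1631 km/h

7.3502 min/km, 8.1631 km/h


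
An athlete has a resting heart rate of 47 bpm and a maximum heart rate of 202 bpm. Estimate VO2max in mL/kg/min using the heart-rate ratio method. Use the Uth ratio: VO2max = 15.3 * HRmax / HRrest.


VO2max = 15.3 * HRmax / HRrest
VO2max = 15.3 * 202 / 47
VO2max = 3090.6 / 47 = 65.7574 mL/kg/min

65.7574 mL/kg/min


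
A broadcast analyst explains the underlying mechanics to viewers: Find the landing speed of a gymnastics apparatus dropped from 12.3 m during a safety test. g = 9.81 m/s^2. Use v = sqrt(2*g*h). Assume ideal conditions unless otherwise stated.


v = sqrt(2 * g * h)
v = sqrt(2 * 9.81 * 12.3)
v = sqrt(241.326) = 15.5347 m/s

15.5347 m/s


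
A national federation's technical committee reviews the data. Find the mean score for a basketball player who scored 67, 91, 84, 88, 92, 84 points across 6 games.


Average = sum / n
Sum = 506
Average = 506 / 6 = 84.3333

84.3333


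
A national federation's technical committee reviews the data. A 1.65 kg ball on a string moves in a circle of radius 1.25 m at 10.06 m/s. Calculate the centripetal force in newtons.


Fc = m * v^2 / r
v^2 = 10.06^2 = 101.2036
Fc = 1.65 * 101.2036 / 1.25
Fc = 166.9859 / 1.25 = 133.5888 N

133.5888 N


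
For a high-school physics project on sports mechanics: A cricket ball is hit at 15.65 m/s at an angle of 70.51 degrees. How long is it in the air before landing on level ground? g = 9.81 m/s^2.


T = 2*v*sin(theta)/g
sin(theta) = sin(70.51 deg) = 0.9427
T = 2*15.65*0.9427 / 9.81
T = 29.5065 / 9.81 = 3.0078 s

3.0078 s


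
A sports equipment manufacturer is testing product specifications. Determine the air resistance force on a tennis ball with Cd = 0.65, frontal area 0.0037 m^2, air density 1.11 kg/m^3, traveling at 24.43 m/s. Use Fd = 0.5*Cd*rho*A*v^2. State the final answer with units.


Fd = 0.5 * Cd * rho * A * v^2
Fd = 0.5 * 0.65 * 1.11 * 0.0037 * 24.43^2
v^2 = 596.8249
Fd = 0.5 * 0.65 * 1.11 * 0.0037 * 596.8249 = 0.7966 N

0.7966 N


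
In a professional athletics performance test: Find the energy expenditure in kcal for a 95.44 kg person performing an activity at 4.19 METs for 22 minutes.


kcal = MET * mass * time_hr
Convert time: 22 min = 0.3667 hr
kcal = 4.19 * 95.44 * 0.3667
kcal = 146.6277 kcal

146.6277 kcal


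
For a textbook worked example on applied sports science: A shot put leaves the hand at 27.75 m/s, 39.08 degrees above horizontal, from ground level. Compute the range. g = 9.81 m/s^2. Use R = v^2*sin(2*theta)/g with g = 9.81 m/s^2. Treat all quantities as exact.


R = v^2 * sin(2*theta) / g
Convert angle to radians: theta = 39.08 deg = 0.6821 rad
sin(2*theta) = sin(1.3641) = 0.9787
R = 27.75^2 * 0.9787 / 9.81
R = 770.0625 * 0.9787 / 9.81 = 76.8276 m

76.8276 m


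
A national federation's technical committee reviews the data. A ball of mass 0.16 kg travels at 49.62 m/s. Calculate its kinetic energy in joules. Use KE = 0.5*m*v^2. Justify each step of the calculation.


KE = 0.5 * m * v^2
KE = 0.5 * 0.16 * 49.62^2
KE = 0.5 * 0.16 * 2462.1444 = 196.9716 J

196.9716 J


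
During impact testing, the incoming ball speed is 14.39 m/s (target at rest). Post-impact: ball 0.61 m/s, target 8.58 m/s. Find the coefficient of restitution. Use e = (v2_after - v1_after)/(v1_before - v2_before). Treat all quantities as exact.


e = (v2_after - v1_after) / (v1_before - v2_before)
Numerator = 8.58 - 0.61 = 7.97
Denominator = 14.39 - 0 = 14.39
e = 7.97 / 14.39 = 0.5539

0.5539


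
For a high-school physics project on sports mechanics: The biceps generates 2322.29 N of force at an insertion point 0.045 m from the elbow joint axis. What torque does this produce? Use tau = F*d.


tau = F * d
tau = 2322.29 * 0.045
tau = 104.503 N*m

104.503 N*m


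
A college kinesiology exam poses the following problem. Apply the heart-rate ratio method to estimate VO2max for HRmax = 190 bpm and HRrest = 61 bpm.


VO2max = 15.3 * HRmax / HRrest
VO2max = 15.3 * 190 / 61
VO2max = 2907 / 61 = 47.6557 mL/kg/min

47.6557 mL/kg/min


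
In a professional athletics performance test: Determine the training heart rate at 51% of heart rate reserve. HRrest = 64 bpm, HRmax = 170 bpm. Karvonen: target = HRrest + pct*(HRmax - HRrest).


Target = HRrest + pct*(HRmax - HRrest)
Heart rate reserve = HRmax - HRrest = 170 - 64 = 106 bpm
Fraction = 51% = 0.51
Target = 64 + 0.51 * 106
Target = 64 + 54.06 = 118.06 bpm

118.06 bpm


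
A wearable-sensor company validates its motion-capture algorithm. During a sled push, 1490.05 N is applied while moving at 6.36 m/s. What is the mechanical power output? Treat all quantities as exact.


P = F * v
P = 1490.05 * 6.36
P = 9476.718 W

9476.718 W


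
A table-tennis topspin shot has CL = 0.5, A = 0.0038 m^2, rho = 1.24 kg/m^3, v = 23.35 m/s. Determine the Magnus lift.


FM = 0.5 * CL * rho * A * v^2
FM = 0.5 * 0.5 * 1.24 * 0.0038 * 23.35^2
v^2 = 545.2225
FM = 0.5 * 0.5 * 1.24 * 0.0038 * 545.2225 = 0.6423 N

0.6423 N


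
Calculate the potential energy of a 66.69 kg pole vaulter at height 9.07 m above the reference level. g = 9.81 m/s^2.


PE = m * g * h
PE = 66.69 * 9.81 * 9.07
PE = 654.2289 * 9.07 = 5933.8561 J

5933.8561 J


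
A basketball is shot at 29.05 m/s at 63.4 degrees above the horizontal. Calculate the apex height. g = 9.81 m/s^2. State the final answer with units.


H = (v*sin(theta))^2 / (2*g)
vy = v*sin(theta) = 29.05 * sin(63.4 deg) = 25.9752 m/s
H = vy^2 / (2*g) = 674.71 / (2*9.81)
H = 674.71 / 19.62 = 34.3889 m

34.3889 m


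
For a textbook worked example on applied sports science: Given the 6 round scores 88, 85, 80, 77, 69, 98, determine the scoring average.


Average = sum / n
Sum = 497
Average = 497 / 6 = 82.8333

82.8333


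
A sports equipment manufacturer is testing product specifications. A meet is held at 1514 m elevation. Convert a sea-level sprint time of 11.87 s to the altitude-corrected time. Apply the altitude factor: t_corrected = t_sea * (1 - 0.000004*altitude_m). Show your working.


Correction factor = 1 - 0.000004 * 1514 = 0.993944
t_corrected = t_sea * factor = 11.87 * 0.993944
t_corrected = 11.7981 s

11.7981 s


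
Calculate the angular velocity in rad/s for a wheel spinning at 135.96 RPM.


omega = RPM * 2 * pi / 60
omega = 135.96 * 2 * 3.14159 / 60
omega = 854.2619 / 60 = 14.2377 rad/s

14.2377 rad/s


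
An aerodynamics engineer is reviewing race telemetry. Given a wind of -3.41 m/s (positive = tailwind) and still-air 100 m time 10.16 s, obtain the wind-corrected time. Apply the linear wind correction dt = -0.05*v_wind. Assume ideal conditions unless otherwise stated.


dt = -0.05 * v_wind = -0.05 * -3.41 = 0.1705 s
t_corrected = t_still + dt = 10.16 + (0.1705)
t_corrected = 10.3305 s

10.3305 s


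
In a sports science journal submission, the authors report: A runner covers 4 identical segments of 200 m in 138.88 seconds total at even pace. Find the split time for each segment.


Split time = total_time / n_laps = 138.88 / 4
Split time = 34.72 s per lap

34.72 s


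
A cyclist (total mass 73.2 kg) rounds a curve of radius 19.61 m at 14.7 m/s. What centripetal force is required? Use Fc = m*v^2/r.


Fc = m * v^2 / r
v^2 = 14.7^2 = 216.09
Fc = 73.2 * 216.09 / 19.61
Fc = 15817.788 / 19.61 = 806.6185 N

806.6185 N


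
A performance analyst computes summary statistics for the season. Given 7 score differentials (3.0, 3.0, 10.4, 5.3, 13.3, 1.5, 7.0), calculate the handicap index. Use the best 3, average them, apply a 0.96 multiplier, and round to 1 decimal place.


All differentials: 3.0, 3.0, 10.4, 5.3, 13.3, 1.5, 7.0
Sorted: 1.5, 3.0, 3.0, 5.3, 7.0, 10.4, 13.3
Best 3: 1.5, 3.0, 3.0
Average of best = 7.5 / 3 = 2.5
Raw index = 2.5 * 0.96 = 2.4
Handicap index = round(2.4, 1) = 2.4

2.4


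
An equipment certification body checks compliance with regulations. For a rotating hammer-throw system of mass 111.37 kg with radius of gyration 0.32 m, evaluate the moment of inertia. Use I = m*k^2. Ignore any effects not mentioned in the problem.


I = m * k^2
I = 111.37 * 0.32^2
I = 111.37 * 0.1024 = 11.4043 kg*m^2

11.4043 kg*m^2


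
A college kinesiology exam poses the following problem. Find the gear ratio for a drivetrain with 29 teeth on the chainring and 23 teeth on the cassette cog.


GR = front_teeth / rear_teeth
GR = 29 / 23
GR = 1.2609

1.2609


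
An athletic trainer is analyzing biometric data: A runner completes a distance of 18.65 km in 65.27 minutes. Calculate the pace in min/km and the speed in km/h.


Pace = time / distance = 65.27 min / 18.65 km = 3.4997 min/km
Speed = distance / time_in_hours = 18.65 / 1.0878 hr
Speed = 17.1442 km/h

3.4997 min/km, 17.1442 km/h


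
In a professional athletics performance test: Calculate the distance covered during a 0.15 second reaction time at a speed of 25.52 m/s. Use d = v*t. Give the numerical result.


d = v * t
d = 25.52 * 0.15
d = 3.828 m

3.828 m


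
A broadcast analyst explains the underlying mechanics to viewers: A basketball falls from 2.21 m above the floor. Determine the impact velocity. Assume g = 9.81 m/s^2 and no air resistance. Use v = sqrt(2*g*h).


v = sqrt(2 * g * h)
v = sqrt(2 * 9.81 * 2.21)
v = sqrt(43.3602) = 6.5848 m/s

6.5848 m/s


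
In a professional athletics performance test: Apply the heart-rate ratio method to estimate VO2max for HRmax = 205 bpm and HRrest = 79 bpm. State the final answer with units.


VO2max = 15.3 * HRmax / HRrest
VO2max = 15.3 * 205 / 79
VO2max = 3136.5 / 79 = 39.7025 mL/kg/min

39.7025 mL/kg/min


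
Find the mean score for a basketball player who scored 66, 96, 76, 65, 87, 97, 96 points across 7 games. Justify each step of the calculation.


Average = sum / n
Sum = 583
Average = 583 / 7 = 83.2857

83.2857


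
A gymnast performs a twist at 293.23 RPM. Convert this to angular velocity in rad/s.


omega = RPM * 2 * pi / 60
omega = 293.23 * 2 * 3.14159 / 60
omega = 1842.4184 / 60 = 30.707 rad/s

30.707 rad/s


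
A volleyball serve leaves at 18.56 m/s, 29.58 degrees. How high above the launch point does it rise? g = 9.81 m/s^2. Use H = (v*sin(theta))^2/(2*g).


H = (v*sin(theta))^2 / (2*g)
vy = v*sin(theta) = 18.56 * sin(29.58 deg) = 9.1619 m/s
H = vy^2 / (2*g) = 83.9409 / (2*9.81)
H = 83.9409 / 19.62 = 4.2783 m

4.2783 m


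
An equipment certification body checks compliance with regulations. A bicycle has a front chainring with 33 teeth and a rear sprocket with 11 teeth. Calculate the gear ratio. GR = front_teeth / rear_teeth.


GR = front_teeth / rear_teeth
GR = 33 / 11
GR = 3

3


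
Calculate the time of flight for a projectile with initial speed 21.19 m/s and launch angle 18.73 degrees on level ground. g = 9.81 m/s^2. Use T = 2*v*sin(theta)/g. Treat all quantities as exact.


T = 2*v*sin(theta)/g
sin(theta) = sin(18.73 deg) = 0.3211
T = 2*21.19*0.3211 / 9.81
T = 13.6086 / 9.81 = 1.3872 s

1.3872 s


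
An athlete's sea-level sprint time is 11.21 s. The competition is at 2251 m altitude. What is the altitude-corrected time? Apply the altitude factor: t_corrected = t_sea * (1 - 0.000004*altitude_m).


Correction factor = 1 - 0.000004 * 2251 = 0.990996
t_corrected = t_sea * factor = 11.21 * 0.990996
t_corrected = 11.1091 s

11.1091 s


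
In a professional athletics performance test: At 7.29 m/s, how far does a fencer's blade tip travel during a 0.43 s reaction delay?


d = v * t
d = 7.29 * 0.43
d = 3.1347 m

3.1347 m


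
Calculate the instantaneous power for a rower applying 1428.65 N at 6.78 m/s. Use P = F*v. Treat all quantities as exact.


P = F * v
P = 1428.65 * 6.78
P = 9686.247 W

9686.247 W


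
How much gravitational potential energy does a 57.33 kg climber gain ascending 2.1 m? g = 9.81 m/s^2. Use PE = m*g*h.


PE = m * g * h
PE = 57.33 * 9.81 * 2.1
PE = 562.4073 * 2.1 = 1181.0553 J

1181.0553 J


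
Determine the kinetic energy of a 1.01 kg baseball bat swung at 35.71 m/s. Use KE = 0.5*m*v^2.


KE = 0.5 * m * v^2
KE = 0.5 * 1.01 * 35.71^2
KE = 0.5 * 1.01 * 1275.2041 = 643.9781 J

643.9781 J


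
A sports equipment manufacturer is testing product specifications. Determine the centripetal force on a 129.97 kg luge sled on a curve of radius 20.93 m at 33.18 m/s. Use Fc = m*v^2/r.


Fc = m * v^2 / r
v^2 = 33.18^2 = 1100.9124
Fc = 129.97 * 1100.9124 / 20.93
Fc = 143085.5846 / 20.93 = 6836.3872 N

6836.3872 N


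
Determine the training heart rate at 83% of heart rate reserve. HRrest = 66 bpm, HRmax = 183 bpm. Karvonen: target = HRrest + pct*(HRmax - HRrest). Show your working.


Target = HRrest + pct*(HRmax - HRrest)
Heart rate reserve = HRmax - HRrest = 183 - 66 = 117 bpm
Fraction = 83% = 0.83
Target = 66 + 0.83 * 117
Target = 66 + 97.11 = 163.11 bpm

163.11 bpm


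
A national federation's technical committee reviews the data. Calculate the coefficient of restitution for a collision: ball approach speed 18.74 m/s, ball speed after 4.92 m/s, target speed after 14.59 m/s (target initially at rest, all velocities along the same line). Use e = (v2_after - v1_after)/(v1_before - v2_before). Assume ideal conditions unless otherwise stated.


e = (v2_after - v1_after) / (v1_before - v2_before)
Numerator = 14.59 - 4.92 = 9.67
Denominator = 18.74 - 0 = 18.74
e = 9.67 / 18.74 = 0.516

0.516


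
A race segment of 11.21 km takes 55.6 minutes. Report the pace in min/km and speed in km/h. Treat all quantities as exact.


Pace = time / distance = 55.6 min / 11.21 km = 4.9599 min/km
Speed = distance / time_in_hours = 11.21 / 0.9267 hr
Speed = 12.0971 km/h

4.9599 min/km, 12.0971 km/h


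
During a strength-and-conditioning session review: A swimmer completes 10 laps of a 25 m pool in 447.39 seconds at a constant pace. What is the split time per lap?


Split time = total_time / n_laps = 447.39 / 10
Split time = 44.739 s per lap

44.739 s


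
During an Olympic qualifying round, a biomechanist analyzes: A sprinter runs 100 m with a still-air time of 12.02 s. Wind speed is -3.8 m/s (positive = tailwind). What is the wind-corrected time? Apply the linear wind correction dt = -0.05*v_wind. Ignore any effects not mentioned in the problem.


dt = -0.05 * v_wind = -0.05 * -3.8 = 0.19 s
t_corrected = t_still + dt = 12.02 + (0.19)
t_corrected = 12.21 s

12.21 s


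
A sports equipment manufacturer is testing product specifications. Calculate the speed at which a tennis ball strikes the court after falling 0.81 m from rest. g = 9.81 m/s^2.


v = sqrt(2 * g * h)
v = sqrt(2 * 9.81 * 0.81)
v = sqrt(15.8922) = 3.9865 m/s

3.9865 m/s


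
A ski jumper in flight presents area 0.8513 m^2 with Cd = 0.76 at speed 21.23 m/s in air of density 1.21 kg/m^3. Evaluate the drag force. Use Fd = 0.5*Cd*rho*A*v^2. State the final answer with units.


Fd = 0.5 * Cd * rho * A * v^2
Fd = 0.5 * 0.76 * 1.21 * 0.8513 * 21.23^2
v^2 = 450.7129
Fd = 0.5 * 0.76 * 1.21 * 0.8513 * 450.7129 = 176.4215 N

176.4215 N


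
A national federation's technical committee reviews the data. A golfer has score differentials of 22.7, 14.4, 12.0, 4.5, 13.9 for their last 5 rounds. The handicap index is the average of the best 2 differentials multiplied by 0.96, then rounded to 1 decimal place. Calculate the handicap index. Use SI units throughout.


All differentials: 22.7, 14.4, 12.0, 4.5, 13.9
Sorted: 4.5, 12.0, 13.9, 14.4, 22.7
Best 2: 4.5, 12.0
Average of best = 16.5 / 2 = 8.25
Raw index = 8.25 * 0.96 = 7.92
Handicap index = round(7.92, 1) = 7.9

7.9


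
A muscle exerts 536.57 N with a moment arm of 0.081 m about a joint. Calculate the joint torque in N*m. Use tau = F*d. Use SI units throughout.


tau = F * d
tau = 536.57 * 0.081
tau = 43.4622 N*m

43.4622 N*m


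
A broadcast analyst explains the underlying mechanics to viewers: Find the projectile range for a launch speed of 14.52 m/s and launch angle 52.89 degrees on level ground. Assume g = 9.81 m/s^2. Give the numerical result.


R = v^2 * sin(2*theta) / g
Convert angle to radians: theta = 52.89 deg = 0.9231 rad
sin(2*theta) = sin(1.8462) = 0.9623
R = 14.52^2 * 0.9623 / 9.81
R = 210.8304 * 0.9623 / 9.81 = 20.6814 m

20.6814 m


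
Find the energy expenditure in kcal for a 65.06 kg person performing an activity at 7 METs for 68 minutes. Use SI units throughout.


kcal = MET * mass * time_hr
Convert time: 68 min = 1.1333 hr
kcal = 7 * 65.06 * 1.1333
kcal = 516.1427 kcal

516.1427 kcal


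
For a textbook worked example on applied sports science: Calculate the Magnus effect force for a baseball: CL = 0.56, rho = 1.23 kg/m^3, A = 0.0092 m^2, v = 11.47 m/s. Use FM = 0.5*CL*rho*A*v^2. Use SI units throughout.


FM = 0.5 * CL * rho * A * v^2
FM = 0.5 * 0.56 * 1.23 * 0.0092 * 11.47^2
v^2 = 131.5609
FM = 0.5 * 0.56 * 1.23 * 0.0092 * 131.5609 = 0.4168 N

0.4168 N


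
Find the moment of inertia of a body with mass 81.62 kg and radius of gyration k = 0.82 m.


I = m * k^2
I = 81.62 * 0.82^2
I = 81.62 * 0.6724 = 54.8813 kg*m^2

54.8813 kg*m^2


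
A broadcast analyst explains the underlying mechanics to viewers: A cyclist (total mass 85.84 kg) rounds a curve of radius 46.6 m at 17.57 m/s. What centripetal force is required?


Fc = m * v^2 / r
v^2 = 17.57^2 = 308.7049
Fc = 85.84 * 308.7049 / 46.6
Fc = 26499.2286 / 46.6 = 568.653 N

568.653 N


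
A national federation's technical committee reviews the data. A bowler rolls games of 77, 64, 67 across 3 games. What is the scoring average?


Average = sum / n
Sum = 208
Average = 208 / 3 = 69.3333

69.3333


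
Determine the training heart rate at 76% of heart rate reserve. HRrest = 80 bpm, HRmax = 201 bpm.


Target = HRrest + pct*(HRmax - HRrest)
Heart rate reserve = HRmax - HRrest = 201 - 80 = 121 bpm
Fraction = 76% = 0.76
Target = 80 + 0.76 * 121
Target = 80 + 91.96 = 171.96 bpm

171.96 bpm


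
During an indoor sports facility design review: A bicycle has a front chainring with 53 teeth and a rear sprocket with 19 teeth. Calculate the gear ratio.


GR = front_teeth / rear_teeth
GR = 53 / 19
GR = 2.7895

2.7895


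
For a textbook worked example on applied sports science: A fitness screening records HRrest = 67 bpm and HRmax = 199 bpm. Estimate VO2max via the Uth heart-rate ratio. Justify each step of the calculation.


VO2max = 15.3 * HRmax / HRrest
VO2max = 15.3 * 199 / 67
VO2max = 3044.7 / 67 = 45.4433 mL/kg/min

45.4433 mL/kg/min


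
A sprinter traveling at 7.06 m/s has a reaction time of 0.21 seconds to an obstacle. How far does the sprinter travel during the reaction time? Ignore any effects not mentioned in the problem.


d = v * t
d = 7.06 * 0.21
d = 1.4826 m

1.4826 m


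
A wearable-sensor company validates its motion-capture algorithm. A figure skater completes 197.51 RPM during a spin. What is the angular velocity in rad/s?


omega = RPM * 2 * pi / 60
omega = 197.51 * 2 * 3.14159 / 60
omega = 1240.9919 / 60 = 20.6832 rad/s

20.6832 rad/s


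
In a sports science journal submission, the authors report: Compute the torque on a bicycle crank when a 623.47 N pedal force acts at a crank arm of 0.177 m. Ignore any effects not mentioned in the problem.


tau = F * d
tau = 623.47 * 0.177
tau = 110.3542 N*m

110.3542 N*m


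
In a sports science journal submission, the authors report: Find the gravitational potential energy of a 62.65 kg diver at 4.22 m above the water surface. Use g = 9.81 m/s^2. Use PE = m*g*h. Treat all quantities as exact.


PE = m * g * h
PE = 62.65 * 9.81 * 4.22
PE = 614.5965 * 4.22 = 2593.5972 J

2593.5972 J


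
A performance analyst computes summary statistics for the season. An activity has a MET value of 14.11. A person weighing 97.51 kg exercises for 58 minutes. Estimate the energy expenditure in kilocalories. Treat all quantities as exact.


kcal = MET * mass * time_hr
Convert time: 58 min = 0.9667 hr
kcal = 14.11 * 97.51 * 0.9667
kcal = 1330.0039 kcal

1330.0039 kcal


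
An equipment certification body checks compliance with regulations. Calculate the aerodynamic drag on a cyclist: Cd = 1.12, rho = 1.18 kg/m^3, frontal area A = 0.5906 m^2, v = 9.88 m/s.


Fd = 0.5 * Cd * rho * A * v^2
Fd = 0.5 * 1.12 * 1.18 * 0.5906 * 9.88^2
v^2 = 97.6144
Fd = 0.5 * 1.12 * 1.18 * 0.5906 * 97.6144 = 38.0958 N

38.0958 N


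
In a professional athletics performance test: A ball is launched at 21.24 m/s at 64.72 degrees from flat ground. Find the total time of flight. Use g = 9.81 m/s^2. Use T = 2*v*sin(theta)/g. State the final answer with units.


T = 2*v*sin(theta)/g
sin(theta) = sin(64.72 deg) = 0.9042
T = 2*21.24*0.9042 / 9.81
T = 38.4118 / 9.81 = 3.9156 s

3.9156 s


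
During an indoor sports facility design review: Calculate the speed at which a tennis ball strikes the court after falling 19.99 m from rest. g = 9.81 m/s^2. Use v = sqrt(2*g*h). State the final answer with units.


v = sqrt(2 * g * h)
v = sqrt(2 * 9.81 * 19.99)
v = sqrt(392.2038) = 19.8041 m/s

19.8041 m/s


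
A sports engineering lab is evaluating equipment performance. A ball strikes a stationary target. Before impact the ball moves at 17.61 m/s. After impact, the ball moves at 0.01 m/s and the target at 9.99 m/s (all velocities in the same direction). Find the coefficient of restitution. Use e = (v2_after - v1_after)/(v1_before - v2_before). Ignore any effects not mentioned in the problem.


e = (v2_after - v1_after) / (v1_before - v2_before)
Numerator = 9.99 - 0.01 = 9.98
Denominator = 17.61 - 0 = 17.61
e = 9.98 / 17.61 = 0.5667

0.5667
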